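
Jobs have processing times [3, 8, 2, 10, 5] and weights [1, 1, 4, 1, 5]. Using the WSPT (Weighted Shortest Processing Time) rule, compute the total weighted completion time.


Compute p/w ratios and sort ascending (WSPT): [(2, 4), (5, 5), (3, 1), (8, 1), (10, 1)]
Compute weighted completion times:
  Job (p=2,w=4): C=2, w*C=4*2=8
  Job (p=5,w=5): C=7, w*C=5*7=35
  Job (p=3,w=1): C=10, w*C=1*10=10
  Job (p=8,w=1): C=18, w*C=1*18=18
  Job (p=10,w=1): C=28, w*C=1*28=28
Total weighted completion time = 99

99


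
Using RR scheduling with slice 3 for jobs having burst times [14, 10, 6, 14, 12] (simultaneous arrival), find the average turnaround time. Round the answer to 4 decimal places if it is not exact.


Time quantum = 3
Execution trace:
  J1 runs 3 units, time = 3
  J2 runs 3 units, time = 6
  J3 runs 3 units, time = 9
  J4 runs 3 units, time = 12
  J5 runs 3 units, time = 15
  J1 runs 3 units, time = 18
  J2 runs 3 units, time = 21
  J3 runs 3 units, time = 24
  J4 runs 3 units, time = 27
  J5 runs 3 units, time = 30
  J1 runs 3 units, time = 33
  J2 runs 3 units, time = 36
  J4 runs 3 units, time = 39
  J5 runs 3 units, time = 42
  J1 runs 3 units, time = 45
  J2 runs 1 units, time = 46
  J4 runs 3 units, time = 49
  J5 runs 3 units, time = 52
  J1 runs 2 units, time = 54
  J4 runs 2 units, time = 56
Finish times: [54, 46, 24, 56, 52]
Average turnaround = 232/5 = 46.4

46.4


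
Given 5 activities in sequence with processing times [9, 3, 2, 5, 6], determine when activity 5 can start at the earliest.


Activity 5 starts after activities 1 through 4 complete.
Predecessor durations: [9, 3, 2, 5]
ES = 9 + 3 + 2 + 5 = 19

19


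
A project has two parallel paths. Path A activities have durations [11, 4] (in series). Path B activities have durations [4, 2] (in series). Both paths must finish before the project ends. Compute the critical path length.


Path A total = 11 + 4 = 15
Path B total = 4 + 2 = 6
Critical path = longest path = max(15, 6) = 15

15


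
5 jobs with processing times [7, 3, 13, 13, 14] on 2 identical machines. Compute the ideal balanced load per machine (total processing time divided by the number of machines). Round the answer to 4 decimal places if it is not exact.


Total processing time = 7 + 3 + 13 + 13 + 14 = 50
Number of machines = 2
Ideal balanced load = 50 / 2 = 25.0

25.0


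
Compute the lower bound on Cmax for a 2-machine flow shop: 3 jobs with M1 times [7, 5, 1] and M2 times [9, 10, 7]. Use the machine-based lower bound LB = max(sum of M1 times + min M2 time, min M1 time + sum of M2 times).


LB1 = sum(M1 times) + min(M2 times) = 13 + 7 = 20
LB2 = min(M1 times) + sum(M2 times) = 1 + 26 = 27
Lower bound = max(LB1, LB2) = max(20, 27) = 27

27


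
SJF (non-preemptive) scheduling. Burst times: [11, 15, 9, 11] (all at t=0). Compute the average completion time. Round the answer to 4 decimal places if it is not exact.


SJF order (ascending): [9, 11, 11, 15]
Completion times:
  Job 1: burst=9, C=9
  Job 2: burst=11, C=20
  Job 3: burst=11, C=31
  Job 4: burst=15, C=46
Average completion = 106/4 = 26.5

26.5


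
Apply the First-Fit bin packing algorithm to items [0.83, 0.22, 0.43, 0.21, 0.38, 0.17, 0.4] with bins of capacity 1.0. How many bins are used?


Place items sequentially using First-Fit:
  Item 0.83 -> new Bin 1
  Item 0.22 -> new Bin 2
  Item 0.43 -> Bin 2 (now 0.65)
  Item 0.21 -> Bin 2 (now 0.86)
  Item 0.38 -> new Bin 3
  Item 0.17 -> Bin 1 (now 1.0)
  Item 0.4 -> Bin 3 (now 0.78)
Total bins used = 3

3


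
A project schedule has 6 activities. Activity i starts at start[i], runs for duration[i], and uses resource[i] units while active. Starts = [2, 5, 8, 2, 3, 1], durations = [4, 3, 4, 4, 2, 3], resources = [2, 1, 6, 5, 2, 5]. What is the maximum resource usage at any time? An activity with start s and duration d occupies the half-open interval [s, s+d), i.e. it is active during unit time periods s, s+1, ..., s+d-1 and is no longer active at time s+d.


Each activity i is active on [start_i, start_i + duration_i).
Compute total resource usage per time slot:
  t=0: active resources = [], total = 0
  t=1: active resources = [5], total = 5
  t=2: active resources = [2, 5, 5], total = 12
  t=3: active resources = [2, 5, 2, 5], total = 14
  t=4: active resources = [2, 5, 2], total = 9
  t=5: active resources = [2, 1, 5], total = 8
  t=6: active resources = [1], total = 1
  t=7: active resources = [1], total = 1
  t=8: active resources = [6], total = 6
  t=9: active resources = [6], total = 6
  t=10: active resources = [6], total = 6
  t=11: active resources = [6], total = 6
Peak resource demand = 14

14


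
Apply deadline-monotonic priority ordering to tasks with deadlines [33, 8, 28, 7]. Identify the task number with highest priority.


Sort tasks by relative deadline (ascending):
  Task 4: deadline = 7
  Task 2: deadline = 8
  Task 3: deadline = 28
  Task 1: deadline = 33
Priority order (highest first): [4, 2, 3, 1]
Highest priority task = 4

4


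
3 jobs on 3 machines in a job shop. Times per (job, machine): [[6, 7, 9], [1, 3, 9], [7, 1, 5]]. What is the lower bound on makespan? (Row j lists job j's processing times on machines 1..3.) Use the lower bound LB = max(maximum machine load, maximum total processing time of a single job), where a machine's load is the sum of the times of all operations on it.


Machine loads:
  Machine 1: 6 + 1 + 7 = 14
  Machine 2: 7 + 3 + 1 = 11
  Machine 3: 9 + 9 + 5 = 23
Max machine load = 23
Job totals:
  Job 1: 22
  Job 2: 13
  Job 3: 13
Max job total = 22
Lower bound = max(23, 22) = 23

23


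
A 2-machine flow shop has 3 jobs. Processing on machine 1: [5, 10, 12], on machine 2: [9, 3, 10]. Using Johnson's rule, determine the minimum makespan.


Apply Johnson's rule:
  Group 1 (a <= b): [(1, 5, 9)]
  Group 2 (a > b): [(3, 12, 10), (2, 10, 3)]
Optimal job order: [1, 3, 2]
Schedule:
  Job 1: M1 done at 5, M2 done at 14
  Job 3: M1 done at 17, M2 done at 27
  Job 2: M1 done at 27, M2 done at 30
Makespan = 30

30


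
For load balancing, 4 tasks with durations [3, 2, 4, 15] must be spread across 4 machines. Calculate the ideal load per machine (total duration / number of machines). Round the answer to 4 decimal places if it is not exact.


Total processing time = 3 + 2 + 4 + 15 = 24
Number of machines = 4
Ideal balanced load = 24 / 4 = 6.0

6.0


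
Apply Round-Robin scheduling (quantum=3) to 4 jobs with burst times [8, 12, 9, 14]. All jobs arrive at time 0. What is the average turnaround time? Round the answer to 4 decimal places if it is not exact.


Time quantum = 3
Execution trace:
  J1 runs 3 units, time = 3
  J2 runs 3 units, time = 6
  J3 runs 3 units, time = 9
  J4 runs 3 units, time = 12
  J1 runs 3 units, time = 15
  J2 runs 3 units, time = 18
  J3 runs 3 units, time = 21
  J4 runs 3 units, time = 24
  J1 runs 2 units, time = 26
  J2 runs 3 units, time = 29
  J3 runs 3 units, time = 32
  J4 runs 3 units, time = 35
  J2 runs 3 units, time = 38
  J4 runs 3 units, time = 41
  J4 runs 2 units, time = 43
Finish times: [26, 38, 32, 43]
Average turnaround = 139/4 = 34.75

34.75


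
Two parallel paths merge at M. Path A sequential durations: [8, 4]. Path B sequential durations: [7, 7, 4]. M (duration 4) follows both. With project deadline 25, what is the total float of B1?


Forward pass: ES(B1) = sum of predecessors on chain B = 0
EF = ES + duration = 0 + 7 = 7
Backward pass: LF(M) = deadline = 25; LS(M) = 25 - 4 = 21
LF(B1) = LS(M) - sum(successors on chain B) = 21 - 11 = 10
LS = LF - duration = 10 - 7 = 3
Total float = LS - ES = 3 - 0 = 3

3


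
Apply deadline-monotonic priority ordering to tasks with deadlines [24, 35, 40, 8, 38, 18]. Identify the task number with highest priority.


Sort tasks by relative deadline (ascending):
  Task 4: deadline = 8
  Task 6: deadline = 18
  Task 1: deadline = 24
  Task 2: deadline = 35
  Task 5: deadline = 38
  Task 3: deadline = 40
Priority order (highest first): [4, 6, 1, 2, 5, 3]
Highest priority task = 4

4


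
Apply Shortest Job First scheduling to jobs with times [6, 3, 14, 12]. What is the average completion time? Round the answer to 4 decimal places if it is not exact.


SJF order (ascending): [3, 6, 12, 14]
Completion times:
  Job 1: burst=3, C=3
  Job 2: burst=6, C=9
  Job 3: burst=12, C=21
  Job 4: burst=14, C=35
Average completion = 68/4 = 17.0

17.0


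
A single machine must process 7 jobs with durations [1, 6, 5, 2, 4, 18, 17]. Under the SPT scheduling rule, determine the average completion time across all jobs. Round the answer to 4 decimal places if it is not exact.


Sort jobs by processing time (SPT order): [1, 2, 4, 5, 6, 17, 18]
Compute completion times sequentially:
  Job 1: processing = 1, completes at 1
  Job 2: processing = 2, completes at 3
  Job 3: processing = 4, completes at 7
  Job 4: processing = 5, completes at 12
  Job 5: processing = 6, completes at 18
  Job 6: processing = 17, completes at 35
  Job 7: processing = 18, completes at 53
Sum of completion times = 129
Average completion time = 129/7 = 18.4286

18.4286


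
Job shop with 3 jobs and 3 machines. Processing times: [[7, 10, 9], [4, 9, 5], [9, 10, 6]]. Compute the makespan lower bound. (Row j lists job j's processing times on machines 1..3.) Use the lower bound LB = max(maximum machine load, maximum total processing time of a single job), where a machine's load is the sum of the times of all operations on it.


Machine loads:
  Machine 1: 7 + 4 + 9 = 20
  Machine 2: 10 + 9 + 10 = 29
  Machine 3: 9 + 5 + 6 = 20
Max machine load = 29
Job totals:
  Job 1: 26
  Job 2: 18
  Job 3: 25
Max job total = 26
Lower bound = max(29, 26) = 29

29


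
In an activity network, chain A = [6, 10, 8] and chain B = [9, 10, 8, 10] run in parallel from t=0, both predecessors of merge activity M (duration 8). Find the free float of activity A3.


ES(A3) = sum of predecessors on chain A = 16
EF(A3) = ES + duration = 16 + 8 = 24
Successor of A3 is M. ES(M) = max(sum(A), sum(B)) = max(24, 37) = 37
Free float = ES(successor) - EF(current) = 37 - 24 = 13

13


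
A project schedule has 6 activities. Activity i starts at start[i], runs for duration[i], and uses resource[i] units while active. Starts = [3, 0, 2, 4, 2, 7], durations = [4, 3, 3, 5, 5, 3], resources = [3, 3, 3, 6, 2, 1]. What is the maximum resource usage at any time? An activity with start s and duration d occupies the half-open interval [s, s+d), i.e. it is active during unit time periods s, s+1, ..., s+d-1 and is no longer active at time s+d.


Each activity i is active on [start_i, start_i + duration_i).
Compute total resource usage per time slot:
  t=0: active resources = [3], total = 3
  t=1: active resources = [3], total = 3
  t=2: active resources = [3, 3, 2], total = 8
  t=3: active resources = [3, 3, 2], total = 8
  t=4: active resources = [3, 3, 6, 2], total = 14
  t=5: active resources = [3, 6, 2], total = 11
  t=6: active resources = [3, 6, 2], total = 11
  t=7: active resources = [6, 1], total = 7
  t=8: active resources = [6, 1], total = 7
  t=9: active resources = [1], total = 1
Peak resource demand = 14

14


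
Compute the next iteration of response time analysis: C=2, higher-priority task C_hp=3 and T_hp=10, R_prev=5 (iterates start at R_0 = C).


R_next = C + ceil(R_prev / T_hp) * C_hp
ceil(5 / 10) = ceil(0.5) = 1
Interference = 1 * 3 = 3
R_next = 2 + 3 = 5
R_next = R_prev, so the iteration has converged (response time = 5).

5


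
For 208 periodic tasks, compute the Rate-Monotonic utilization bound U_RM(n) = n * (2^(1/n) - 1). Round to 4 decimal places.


Compute 2^(1/208) = 1.0033379971
Subtract 1: 1.0033379971 - 1 = 0.0033379971
Multiply by n: 208 * 0.0033379971 = 0.6943033968
Round to 4 dp: 0.6943

0.6943


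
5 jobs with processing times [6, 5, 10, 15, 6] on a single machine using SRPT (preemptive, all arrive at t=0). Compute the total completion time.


Since all jobs arrive at t=0, SRPT equals SPT ordering.
SPT order: [5, 6, 6, 10, 15]
Completion times:
  Job 1: p=5, C=5
  Job 2: p=6, C=11
  Job 3: p=6, C=17
  Job 4: p=10, C=27
  Job 5: p=15, C=42
Total completion time = 5 + 11 + 17 + 27 + 42 = 102

102


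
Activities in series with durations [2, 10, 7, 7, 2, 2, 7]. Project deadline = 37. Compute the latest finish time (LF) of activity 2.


LF(activity 2) = deadline - sum of successor durations
Successors: activities 3 through 7 with durations [7, 7, 2, 2, 7]
Sum of successor durations = 25
LF = 37 - 25 = 12

12


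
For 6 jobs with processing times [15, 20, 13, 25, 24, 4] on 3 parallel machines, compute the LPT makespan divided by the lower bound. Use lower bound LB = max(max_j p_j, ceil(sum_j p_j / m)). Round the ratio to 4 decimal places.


LPT order: [25, 24, 20, 15, 13, 4]
Machine loads after assignment: [29, 37, 35]
LPT makespan = 37
Lower bound = max(max_job, ceil(total/3)) = max(25, 34) = 34
Ratio = 37 / 34 = 1.0882

1.0882


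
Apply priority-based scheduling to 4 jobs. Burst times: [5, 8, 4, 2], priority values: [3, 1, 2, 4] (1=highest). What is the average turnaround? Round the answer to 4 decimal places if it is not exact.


Sort by priority (ascending = highest first):
Order: [(1, 8), (2, 4), (3, 5), (4, 2)]
Completion times:
  Priority 1, burst=8, C=8
  Priority 2, burst=4, C=12
  Priority 3, burst=5, C=17
  Priority 4, burst=2, C=19
Average turnaround = 56/4 = 14.0

14.0


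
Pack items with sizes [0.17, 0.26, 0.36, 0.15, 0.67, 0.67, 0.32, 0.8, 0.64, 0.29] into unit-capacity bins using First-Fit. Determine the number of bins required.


Place items sequentially using First-Fit:
  Item 0.17 -> new Bin 1
  Item 0.26 -> Bin 1 (now 0.43)
  Item 0.36 -> Bin 1 (now 0.79)
  Item 0.15 -> Bin 1 (now 0.94)
  Item 0.67 -> new Bin 2
  Item 0.67 -> new Bin 3
  Item 0.32 -> Bin 2 (now 0.99)
  Item 0.8 -> new Bin 4
  Item 0.64 -> new Bin 5
  Item 0.29 -> Bin 3 (now 0.96)
Total bins used = 5

5


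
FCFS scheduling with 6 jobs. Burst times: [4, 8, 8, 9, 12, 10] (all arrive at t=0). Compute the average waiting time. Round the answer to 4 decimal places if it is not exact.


FCFS order (as given): [4, 8, 8, 9, 12, 10]
Waiting times:
  Job 1: wait = 0
  Job 2: wait = 4
  Job 3: wait = 12
  Job 4: wait = 20
  Job 5: wait = 29
  Job 6: wait = 41
Sum of waiting times = 106
Average waiting time = 106/6 = 17.6667

17.6667


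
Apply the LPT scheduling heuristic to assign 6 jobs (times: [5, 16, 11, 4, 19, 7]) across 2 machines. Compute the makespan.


Sort jobs in decreasing order (LPT): [19, 16, 11, 7, 5, 4]
Assign each job to the least loaded machine:
  Machine 1: jobs [19, 7, 5], load = 31
  Machine 2: jobs [16, 11, 4], load = 31
Makespan = max load = 31

31


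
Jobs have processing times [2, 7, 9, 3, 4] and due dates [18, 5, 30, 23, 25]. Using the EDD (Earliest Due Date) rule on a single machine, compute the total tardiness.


Sort by due date (EDD order): [(7, 5), (2, 18), (3, 23), (4, 25), (9, 30)]
Compute completion times and tardiness:
  Job 1: p=7, d=5, C=7, tardiness=max(0,7-5)=2
  Job 2: p=2, d=18, C=9, tardiness=max(0,9-18)=0
  Job 3: p=3, d=23, C=12, tardiness=max(0,12-23)=0
  Job 4: p=4, d=25, C=16, tardiness=max(0,16-25)=0
  Job 5: p=9, d=30, C=25, tardiness=max(0,25-30)=0
Total tardiness = 2

2


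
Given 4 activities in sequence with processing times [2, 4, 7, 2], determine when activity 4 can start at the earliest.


Activity 4 starts after activities 1 through 3 complete.
Predecessor durations: [2, 4, 7]
ES = 2 + 4 + 7 = 13

13


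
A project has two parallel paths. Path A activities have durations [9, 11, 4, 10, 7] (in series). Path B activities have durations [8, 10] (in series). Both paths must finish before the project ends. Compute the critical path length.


Path A total = 9 + 11 + 4 + 10 + 7 = 41
Path B total = 8 + 10 = 18
Critical path = longest path = max(41, 18) = 41

41


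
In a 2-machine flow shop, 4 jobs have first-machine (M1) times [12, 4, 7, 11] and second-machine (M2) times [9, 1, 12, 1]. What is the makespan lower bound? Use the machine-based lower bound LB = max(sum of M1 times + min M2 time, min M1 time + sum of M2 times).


LB1 = sum(M1 times) + min(M2 times) = 34 + 1 = 35
LB2 = min(M1 times) + sum(M2 times) = 4 + 23 = 27
Lower bound = max(LB1, LB2) = max(35, 27) = 35

35


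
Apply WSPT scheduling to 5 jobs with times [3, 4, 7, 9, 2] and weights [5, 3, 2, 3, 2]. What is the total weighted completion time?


Compute p/w ratios and sort ascending (WSPT): [(3, 5), (2, 2), (4, 3), (9, 3), (7, 2)]
Compute weighted completion times:
  Job (p=3,w=5): C=3, w*C=5*3=15
  Job (p=2,w=2): C=5, w*C=2*5=10
  Job (p=4,w=3): C=9, w*C=3*9=27
  Job (p=9,w=3): C=18, w*C=3*18=54
  Job (p=7,w=2): C=25, w*C=2*25=50
Total weighted completion time = 156

156


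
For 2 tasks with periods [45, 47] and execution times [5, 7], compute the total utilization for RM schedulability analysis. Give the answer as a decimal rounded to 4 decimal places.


Compute individual utilizations (exact fractions):
  Task 1: C/T = 5/45 = 1/9 (approx. 0.1111)
  Task 2: C/T = 7/47 (approx. 0.1489)
Total utilization U = 1/9 + 7/47 = 110/423
Rounded to 4 decimal places: U = 0.2600
RM (Liu & Layland) bound for 2 tasks = 0.828427; compare with U = 110/423 (approx. 0.260047)
U <= bound, so schedulable by RM sufficient condition.

0.2600


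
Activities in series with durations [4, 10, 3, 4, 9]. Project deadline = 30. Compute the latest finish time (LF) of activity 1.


LF(activity 1) = deadline - sum of successor durations
Successors: activities 2 through 5 with durations [10, 3, 4, 9]
Sum of successor durations = 26
LF = 30 - 26 = 4

4


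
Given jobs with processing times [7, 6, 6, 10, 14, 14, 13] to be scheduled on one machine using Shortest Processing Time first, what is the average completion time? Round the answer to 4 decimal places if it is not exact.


Sort jobs by processing time (SPT order): [6, 6, 7, 10, 13, 14, 14]
Compute completion times sequentially:
  Job 1: processing = 6, completes at 6
  Job 2: processing = 6, completes at 12
  Job 3: processing = 7, completes at 19
  Job 4: processing = 10, completes at 29
  Job 5: processing = 13, completes at 42
  Job 6: processing = 14, completes at 56
  Job 7: processing = 14, completes at 70
Sum of completion times = 234
Average completion time = 234/7 = 33.4286

33.4286


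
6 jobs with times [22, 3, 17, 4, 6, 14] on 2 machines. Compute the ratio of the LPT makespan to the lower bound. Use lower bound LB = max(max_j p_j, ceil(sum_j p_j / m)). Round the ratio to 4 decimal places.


LPT order: [22, 17, 14, 6, 4, 3]
Machine loads after assignment: [32, 34]
LPT makespan = 34
Lower bound = max(max_job, ceil(total/2)) = max(22, 33) = 33
Ratio = 34 / 33 = 1.0303

1.0303


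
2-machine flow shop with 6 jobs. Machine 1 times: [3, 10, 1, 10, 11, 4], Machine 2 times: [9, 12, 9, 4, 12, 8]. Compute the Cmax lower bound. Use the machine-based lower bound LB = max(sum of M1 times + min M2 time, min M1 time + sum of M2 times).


LB1 = sum(M1 times) + min(M2 times) = 39 + 4 = 43
LB2 = min(M1 times) + sum(M2 times) = 1 + 54 = 55
Lower bound = max(LB1, LB2) = max(43, 55) = 55

55


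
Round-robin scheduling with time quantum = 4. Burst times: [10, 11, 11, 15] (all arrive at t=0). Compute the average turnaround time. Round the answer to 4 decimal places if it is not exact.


Time quantum = 4
Execution trace:
  J1 runs 4 units, time = 4
  J2 runs 4 units, time = 8
  J3 runs 4 units, time = 12
  J4 runs 4 units, time = 16
  J1 runs 4 units, time = 20
  J2 runs 4 units, time = 24
  J3 runs 4 units, time = 28
  J4 runs 4 units, time = 32
  J1 runs 2 units, time = 34
  J2 runs 3 units, time = 37
  J3 runs 3 units, time = 40
  J4 runs 4 units, time = 44
  J4 runs 3 units, time = 47
Finish times: [34, 37, 40, 47]
Average turnaround = 158/4 = 39.5

39.5


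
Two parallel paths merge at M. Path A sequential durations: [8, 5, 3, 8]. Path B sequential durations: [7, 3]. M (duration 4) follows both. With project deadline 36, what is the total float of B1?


Forward pass: ES(B1) = sum of predecessors on chain B = 0
EF = ES + duration = 0 + 7 = 7
Backward pass: LF(M) = deadline = 36; LS(M) = 36 - 4 = 32
LF(B1) = LS(M) - sum(successors on chain B) = 32 - 3 = 29
LS = LF - duration = 29 - 7 = 22
Total float = LS - ES = 22 - 0 = 22

22


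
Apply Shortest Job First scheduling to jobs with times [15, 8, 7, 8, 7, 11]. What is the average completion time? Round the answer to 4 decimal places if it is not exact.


SJF order (ascending): [7, 7, 8, 8, 11, 15]
Completion times:
  Job 1: burst=7, C=7
  Job 2: burst=7, C=14
  Job 3: burst=8, C=22
  Job 4: burst=8, C=30
  Job 5: burst=11, C=41
  Job 6: burst=15, C=56
Average completion = 170/6 = 28.3333

28.3333


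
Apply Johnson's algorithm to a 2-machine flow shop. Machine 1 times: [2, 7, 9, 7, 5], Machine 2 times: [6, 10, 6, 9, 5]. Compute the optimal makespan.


Apply Johnson's rule:
  Group 1 (a <= b): [(1, 2, 6), (5, 5, 5), (2, 7, 10), (4, 7, 9)]
  Group 2 (a > b): [(3, 9, 6)]
Optimal job order: [1, 5, 2, 4, 3]
Schedule:
  Job 1: M1 done at 2, M2 done at 8
  Job 5: M1 done at 7, M2 done at 13
  Job 2: M1 done at 14, M2 done at 24
  Job 4: M1 done at 21, M2 done at 33
  Job 3: M1 done at 30, M2 done at 39
Makespan = 39

39


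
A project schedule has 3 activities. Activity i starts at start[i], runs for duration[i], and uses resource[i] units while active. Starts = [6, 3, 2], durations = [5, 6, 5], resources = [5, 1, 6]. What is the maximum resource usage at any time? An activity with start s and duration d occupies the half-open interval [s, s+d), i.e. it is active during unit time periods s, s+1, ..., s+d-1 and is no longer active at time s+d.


Each activity i is active on [start_i, start_i + duration_i).
Compute total resource usage per time slot:
  t=0: active resources = [], total = 0
  t=1: active resources = [], total = 0
  t=2: active resources = [6], total = 6
  t=3: active resources = [1, 6], total = 7
  t=4: active resources = [1, 6], total = 7
  t=5: active resources = [1, 6], total = 7
  t=6: active resources = [5, 1, 6], total = 12
  t=7: active resources = [5, 1], total = 6
  t=8: active resources = [5, 1], total = 6
  t=9: active resources = [5], total = 5
  t=10: active resources = [5], total = 5
Peak resource demand = 12

12


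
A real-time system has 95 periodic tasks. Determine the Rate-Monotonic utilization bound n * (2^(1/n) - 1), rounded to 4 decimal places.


Compute 2^(1/95) = 1.0073229689
Subtract 1: 1.0073229689 - 1 = 0.0073229689
Multiply by n: 95 * 0.0073229689 = 0.6956820455
Round to 4 dp: 0.6957

0.6957


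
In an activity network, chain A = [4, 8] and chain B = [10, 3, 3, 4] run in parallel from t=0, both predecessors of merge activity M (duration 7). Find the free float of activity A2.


ES(A2) = sum of predecessors on chain A = 4
EF(A2) = ES + duration = 4 + 8 = 12
Successor of A2 is M. ES(M) = max(sum(A), sum(B)) = max(12, 20) = 20
Free float = ES(successor) - EF(current) = 20 - 12 = 8

8


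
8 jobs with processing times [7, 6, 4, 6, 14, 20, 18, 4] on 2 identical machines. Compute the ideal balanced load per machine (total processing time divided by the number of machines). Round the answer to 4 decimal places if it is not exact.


Total processing time = 7 + 6 + 4 + 6 + 14 + 20 + 18 + 4 = 79
Number of machines = 2
Ideal balanced load = 79 / 2 = 39.5

39.5


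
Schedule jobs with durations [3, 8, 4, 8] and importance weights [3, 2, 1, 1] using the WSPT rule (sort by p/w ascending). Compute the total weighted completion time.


Compute p/w ratios and sort ascending (WSPT): [(3, 3), (8, 2), (4, 1), (8, 1)]
Compute weighted completion times:
  Job (p=3,w=3): C=3, w*C=3*3=9
  Job (p=8,w=2): C=11, w*C=2*11=22
  Job (p=4,w=1): C=15, w*C=1*15=15
  Job (p=8,w=1): C=23, w*C=1*23=23
Total weighted completion time = 69

69


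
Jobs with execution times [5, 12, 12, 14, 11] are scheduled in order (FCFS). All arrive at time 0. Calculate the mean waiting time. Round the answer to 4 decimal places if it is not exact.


FCFS order (as given): [5, 12, 12, 14, 11]
Waiting times:
  Job 1: wait = 0
  Job 2: wait = 5
  Job 3: wait = 17
  Job 4: wait = 29
  Job 5: wait = 43
Sum of waiting times = 94
Average waiting time = 94/5 = 18.8

18.8


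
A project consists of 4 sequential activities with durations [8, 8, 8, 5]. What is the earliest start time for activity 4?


Activity 4 starts after activities 1 through 3 complete.
Predecessor durations: [8, 8, 8]
ES = 8 + 8 + 8 = 24

24


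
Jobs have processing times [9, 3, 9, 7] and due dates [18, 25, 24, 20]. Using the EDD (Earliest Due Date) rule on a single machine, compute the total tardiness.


Sort by due date (EDD order): [(9, 18), (7, 20), (9, 24), (3, 25)]
Compute completion times and tardiness:
  Job 1: p=9, d=18, C=9, tardiness=max(0,9-18)=0
  Job 2: p=7, d=20, C=16, tardiness=max(0,16-20)=0
  Job 3: p=9, d=24, C=25, tardiness=max(0,25-24)=1
  Job 4: p=3, d=25, C=28, tardiness=max(0,28-25)=3
Total tardiness = 4

4


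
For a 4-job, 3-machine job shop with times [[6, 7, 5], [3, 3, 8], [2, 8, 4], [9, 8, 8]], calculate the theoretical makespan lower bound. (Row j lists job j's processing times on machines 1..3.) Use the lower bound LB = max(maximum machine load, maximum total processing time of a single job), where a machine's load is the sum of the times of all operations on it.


Machine loads:
  Machine 1: 6 + 3 + 2 + 9 = 20
  Machine 2: 7 + 3 + 8 + 8 = 26
  Machine 3: 5 + 8 + 4 + 8 = 25
Max machine load = 26
Job totals:
  Job 1: 18
  Job 2: 14
  Job 3: 14
  Job 4: 25
Max job total = 25
Lower bound = max(26, 25) = 26

26


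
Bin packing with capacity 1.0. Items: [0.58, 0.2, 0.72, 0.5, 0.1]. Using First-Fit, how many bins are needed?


Place items sequentially using First-Fit:
  Item 0.58 -> new Bin 1
  Item 0.2 -> Bin 1 (now 0.78)
  Item 0.72 -> new Bin 2
  Item 0.5 -> new Bin 3
  Item 0.1 -> Bin 1 (now 0.88)
Total bins used = 3

3


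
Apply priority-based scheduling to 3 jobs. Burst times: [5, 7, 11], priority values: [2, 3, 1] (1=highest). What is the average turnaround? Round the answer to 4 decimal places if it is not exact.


Sort by priority (ascending = highest first):
Order: [(1, 11), (2, 5), (3, 7)]
Completion times:
  Priority 1, burst=11, C=11
  Priority 2, burst=5, C=16
  Priority 3, burst=7, C=23
Average turnaround = 50/3 = 16.6667

16.6667


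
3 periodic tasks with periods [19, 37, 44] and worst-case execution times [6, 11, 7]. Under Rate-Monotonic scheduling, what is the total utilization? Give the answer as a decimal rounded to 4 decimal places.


Compute individual utilizations (exact fractions):
  Task 1: C/T = 6/19 (approx. 0.3158)
  Task 2: C/T = 11/37 (approx. 0.2973)
  Task 3: C/T = 7/44 (approx. 0.1591)
Total utilization U = 6/19 + 11/37 + 7/44 = 23885/30932
Rounded to 4 decimal places: U = 0.7722
RM (Liu & Layland) bound for 3 tasks = 0.779763; compare with U = 23885/30932 (approx. 0.772178)
U <= bound, so schedulable by RM sufficient condition.

0.7722


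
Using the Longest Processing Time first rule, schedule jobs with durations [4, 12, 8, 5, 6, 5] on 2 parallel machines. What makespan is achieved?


Sort jobs in decreasing order (LPT): [12, 8, 6, 5, 5, 4]
Assign each job to the least loaded machine:
  Machine 1: jobs [12, 5, 4], load = 21
  Machine 2: jobs [8, 6, 5], load = 19
Makespan = max load = 21

21


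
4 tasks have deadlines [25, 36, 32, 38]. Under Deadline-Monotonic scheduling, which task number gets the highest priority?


Sort tasks by relative deadline (ascending):
  Task 1: deadline = 25
  Task 3: deadline = 32
  Task 2: deadline = 36
  Task 4: deadline = 38
Priority order (highest first): [1, 3, 2, 4]
Highest priority task = 1

1


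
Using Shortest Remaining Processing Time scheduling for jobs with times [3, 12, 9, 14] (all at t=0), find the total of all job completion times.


Since all jobs arrive at t=0, SRPT equals SPT ordering.
SPT order: [3, 9, 12, 14]
Completion times:
  Job 1: p=3, C=3
  Job 2: p=9, C=12
  Job 3: p=12, C=24
  Job 4: p=14, C=38
Total completion time = 3 + 12 + 24 + 38 = 77

77


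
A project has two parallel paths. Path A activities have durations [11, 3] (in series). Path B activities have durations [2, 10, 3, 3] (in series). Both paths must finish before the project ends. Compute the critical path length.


Path A total = 11 + 3 = 14
Path B total = 2 + 10 + 3 + 3 = 18
Critical path = longest path = max(14, 18) = 18

18


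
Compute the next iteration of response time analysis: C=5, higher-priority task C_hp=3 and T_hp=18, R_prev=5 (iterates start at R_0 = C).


R_next = C + ceil(R_prev / T_hp) * C_hp
ceil(5 / 18) = ceil(0.2778) = 1
Interference = 1 * 3 = 3
R_next = 5 + 3 = 8

8


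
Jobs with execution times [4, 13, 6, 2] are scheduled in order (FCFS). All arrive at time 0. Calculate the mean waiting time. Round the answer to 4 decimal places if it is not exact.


FCFS order (as given): [4, 13, 6, 2]
Waiting times:
  Job 1: wait = 0
  Job 2: wait = 4
  Job 3: wait = 17
  Job 4: wait = 23
Sum of waiting times = 44
Average waiting time = 44/4 = 11.0

11.0


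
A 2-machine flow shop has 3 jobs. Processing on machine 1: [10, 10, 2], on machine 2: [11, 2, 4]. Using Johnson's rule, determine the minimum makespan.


Apply Johnson's rule:
  Group 1 (a <= b): [(3, 2, 4), (1, 10, 11)]
  Group 2 (a > b): [(2, 10, 2)]
Optimal job order: [3, 1, 2]
Schedule:
  Job 3: M1 done at 2, M2 done at 6
  Job 1: M1 done at 12, M2 done at 23
  Job 2: M1 done at 22, M2 done at 25
Makespan = 25

25


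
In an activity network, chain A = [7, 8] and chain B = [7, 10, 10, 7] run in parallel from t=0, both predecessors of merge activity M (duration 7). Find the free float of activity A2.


ES(A2) = sum of predecessors on chain A = 7
EF(A2) = ES + duration = 7 + 8 = 15
Successor of A2 is M. ES(M) = max(sum(A), sum(B)) = max(15, 34) = 34
Free float = ES(successor) - EF(current) = 34 - 15 = 19

19


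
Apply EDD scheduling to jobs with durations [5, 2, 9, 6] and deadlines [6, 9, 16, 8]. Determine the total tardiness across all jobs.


Sort by due date (EDD order): [(5, 6), (6, 8), (2, 9), (9, 16)]
Compute completion times and tardiness:
  Job 1: p=5, d=6, C=5, tardiness=max(0,5-6)=0
  Job 2: p=6, d=8, C=11, tardiness=max(0,11-8)=3
  Job 3: p=2, d=9, C=13, tardiness=max(0,13-9)=4
  Job 4: p=9, d=16, C=22, tardiness=max(0,22-16)=6
Total tardiness = 13

13


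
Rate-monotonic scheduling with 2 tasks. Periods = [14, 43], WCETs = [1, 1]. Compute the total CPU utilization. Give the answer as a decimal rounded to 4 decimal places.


Compute individual utilizations (exact fractions):
  Task 1: C/T = 1/14 (approx. 0.0714)
  Task 2: C/T = 1/43 (approx. 0.0233)
Total utilization U = 1/14 + 1/43 = 57/602
Rounded to 4 decimal places: U = 0.0947
RM (Liu & Layland) bound for 2 tasks = 0.828427; compare with U = 57/602 (approx. 0.094684)
U <= bound, so schedulable by RM sufficient condition.

0.0947


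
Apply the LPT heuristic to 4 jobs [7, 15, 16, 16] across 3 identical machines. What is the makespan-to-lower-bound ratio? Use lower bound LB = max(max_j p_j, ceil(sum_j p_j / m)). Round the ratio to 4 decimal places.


LPT order: [16, 16, 15, 7]
Machine loads after assignment: [16, 16, 22]
LPT makespan = 22
Lower bound = max(max_job, ceil(total/3)) = max(16, 18) = 18
Ratio = 22 / 18 = 1.2222

1.2222


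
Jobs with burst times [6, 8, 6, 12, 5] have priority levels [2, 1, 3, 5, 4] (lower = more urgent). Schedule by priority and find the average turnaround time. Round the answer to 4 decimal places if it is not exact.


Sort by priority (ascending = highest first):
Order: [(1, 8), (2, 6), (3, 6), (4, 5), (5, 12)]
Completion times:
  Priority 1, burst=8, C=8
  Priority 2, burst=6, C=14
  Priority 3, burst=6, C=20
  Priority 4, burst=5, C=25
  Priority 5, burst=12, C=37
Average turnaround = 104/5 = 20.8

20.8


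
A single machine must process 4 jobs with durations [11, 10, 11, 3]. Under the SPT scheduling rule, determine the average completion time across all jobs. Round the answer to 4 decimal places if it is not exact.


Sort jobs by processing time (SPT order): [3, 10, 11, 11]
Compute completion times sequentially:
  Job 1: processing = 3, completes at 3
  Job 2: processing = 10, completes at 13
  Job 3: processing = 11, completes at 24
  Job 4: processing = 11, completes at 35
Sum of completion times = 75
Average completion time = 75/4 = 18.75

18.75


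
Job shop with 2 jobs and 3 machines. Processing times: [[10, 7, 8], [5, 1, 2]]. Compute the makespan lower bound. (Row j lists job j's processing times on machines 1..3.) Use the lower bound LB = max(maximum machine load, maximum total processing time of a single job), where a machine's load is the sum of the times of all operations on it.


Machine loads:
  Machine 1: 10 + 5 = 15
  Machine 2: 7 + 1 = 8
  Machine 3: 8 + 2 = 10
Max machine load = 15
Job totals:
  Job 1: 25
  Job 2: 8
Max job total = 25
Lower bound = max(15, 25) = 25

25


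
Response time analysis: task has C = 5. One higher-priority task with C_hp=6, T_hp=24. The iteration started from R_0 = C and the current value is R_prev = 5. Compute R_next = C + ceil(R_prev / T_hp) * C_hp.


R_next = C + ceil(R_prev / T_hp) * C_hp
ceil(5 / 24) = ceil(0.2083) = 1
Interference = 1 * 6 = 6
R_next = 5 + 6 = 11

11


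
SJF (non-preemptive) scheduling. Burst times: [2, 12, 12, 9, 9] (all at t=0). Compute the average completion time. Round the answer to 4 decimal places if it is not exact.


SJF order (ascending): [2, 9, 9, 12, 12]
Completion times:
  Job 1: burst=2, C=2
  Job 2: burst=9, C=11
  Job 3: burst=9, C=20
  Job 4: burst=12, C=32
  Job 5: burst=12, C=44
Average completion = 109/5 = 21.8

21.8


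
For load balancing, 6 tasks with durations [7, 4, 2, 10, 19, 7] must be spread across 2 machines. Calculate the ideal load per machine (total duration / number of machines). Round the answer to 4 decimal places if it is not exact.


Total processing time = 7 + 4 + 2 + 10 + 19 + 7 = 49
Number of machines = 2
Ideal balanced load = 49 / 2 = 24.5

24.5


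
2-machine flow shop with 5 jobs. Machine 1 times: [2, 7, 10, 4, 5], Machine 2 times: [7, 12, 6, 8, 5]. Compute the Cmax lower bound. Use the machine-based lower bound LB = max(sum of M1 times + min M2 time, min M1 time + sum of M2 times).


LB1 = sum(M1 times) + min(M2 times) = 28 + 5 = 33
LB2 = min(M1 times) + sum(M2 times) = 2 + 38 = 40
Lower bound = max(LB1, LB2) = max(33, 40) = 40

40


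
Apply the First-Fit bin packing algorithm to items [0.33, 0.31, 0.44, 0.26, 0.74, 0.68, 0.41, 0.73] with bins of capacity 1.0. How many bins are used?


Place items sequentially using First-Fit:
  Item 0.33 -> new Bin 1
  Item 0.31 -> Bin 1 (now 0.64)
  Item 0.44 -> new Bin 2
  Item 0.26 -> Bin 1 (now 0.9)
  Item 0.74 -> new Bin 3
  Item 0.68 -> new Bin 4
  Item 0.41 -> Bin 2 (now 0.85)
  Item 0.73 -> new Bin 5
Total bins used = 5

5


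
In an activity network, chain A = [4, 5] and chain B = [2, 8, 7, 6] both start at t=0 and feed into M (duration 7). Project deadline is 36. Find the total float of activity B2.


Forward pass: ES(B2) = sum of predecessors on chain B = 2
EF = ES + duration = 2 + 8 = 10
Backward pass: LF(M) = deadline = 36; LS(M) = 36 - 7 = 29
LF(B2) = LS(M) - sum(successors on chain B) = 29 - 13 = 16
LS = LF - duration = 16 - 8 = 8
Total float = LS - ES = 8 - 2 = 6

6


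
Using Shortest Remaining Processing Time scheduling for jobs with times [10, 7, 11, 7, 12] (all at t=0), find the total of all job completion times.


Since all jobs arrive at t=0, SRPT equals SPT ordering.
SPT order: [7, 7, 10, 11, 12]
Completion times:
  Job 1: p=7, C=7
  Job 2: p=7, C=14
  Job 3: p=10, C=24
  Job 4: p=11, C=35
  Job 5: p=12, C=47
Total completion time = 7 + 14 + 24 + 35 + 47 = 127

127


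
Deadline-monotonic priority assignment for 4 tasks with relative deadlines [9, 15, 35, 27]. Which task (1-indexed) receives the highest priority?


Sort tasks by relative deadline (ascending):
  Task 1: deadline = 9
  Task 2: deadline = 15
  Task 4: deadline = 27
  Task 3: deadline = 35
Priority order (highest first): [1, 2, 4, 3]
Highest priority task = 1

1


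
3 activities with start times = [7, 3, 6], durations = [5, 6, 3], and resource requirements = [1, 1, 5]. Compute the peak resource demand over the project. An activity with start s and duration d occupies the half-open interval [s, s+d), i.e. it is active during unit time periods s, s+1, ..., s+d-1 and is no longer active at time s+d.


Each activity i is active on [start_i, start_i + duration_i).
Compute total resource usage per time slot:
  t=0: active resources = [], total = 0
  t=1: active resources = [], total = 0
  t=2: active resources = [], total = 0
  t=3: active resources = [1], total = 1
  t=4: active resources = [1], total = 1
  t=5: active resources = [1], total = 1
  t=6: active resources = [1, 5], total = 6
  t=7: active resources = [1, 1, 5], total = 7
  t=8: active resources = [1, 1, 5], total = 7
  t=9: active resources = [1], total = 1
  t=10: active resources = [1], total = 1
  t=11: active resources = [1], total = 1
Peak resource demand = 7

7


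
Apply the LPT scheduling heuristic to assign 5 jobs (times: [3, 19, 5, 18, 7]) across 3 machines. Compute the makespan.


Sort jobs in decreasing order (LPT): [19, 18, 7, 5, 3]
Assign each job to the least loaded machine:
  Machine 1: jobs [19], load = 19
  Machine 2: jobs [18], load = 18
  Machine 3: jobs [7, 5, 3], load = 15
Makespan = max load = 19

19


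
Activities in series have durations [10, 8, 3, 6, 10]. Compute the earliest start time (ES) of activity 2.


Activity 2 starts after activities 1 through 1 complete.
Predecessor durations: [10]
ES = 10 = 10

10


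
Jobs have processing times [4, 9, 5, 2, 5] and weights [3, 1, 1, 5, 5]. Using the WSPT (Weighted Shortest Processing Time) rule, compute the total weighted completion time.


Compute p/w ratios and sort ascending (WSPT): [(2, 5), (5, 5), (4, 3), (5, 1), (9, 1)]
Compute weighted completion times:
  Job (p=2,w=5): C=2, w*C=5*2=10
  Job (p=5,w=5): C=7, w*C=5*7=35
  Job (p=4,w=3): C=11, w*C=3*11=33
  Job (p=5,w=1): C=16, w*C=1*16=16
  Job (p=9,w=1): C=25, w*C=1*25=25
Total weighted completion time = 119

119


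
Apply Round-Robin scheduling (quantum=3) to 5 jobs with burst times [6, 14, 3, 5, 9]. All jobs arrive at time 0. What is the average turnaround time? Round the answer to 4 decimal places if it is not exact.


Time quantum = 3
Execution trace:
  J1 runs 3 units, time = 3
  J2 runs 3 units, time = 6
  J3 runs 3 units, time = 9
  J4 runs 3 units, time = 12
  J5 runs 3 units, time = 15
  J1 runs 3 units, time = 18
  J2 runs 3 units, time = 21
  J4 runs 2 units, time = 23
  J5 runs 3 units, time = 26
  J2 runs 3 units, time = 29
  J5 runs 3 units, time = 32
  J2 runs 3 units, time = 35
  J2 runs 2 units, time = 37
Finish times: [18, 37, 9, 23, 32]
Average turnaround = 119/5 = 23.8

23.8


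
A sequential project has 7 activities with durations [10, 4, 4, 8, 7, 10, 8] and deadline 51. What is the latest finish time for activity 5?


LF(activity 5) = deadline - sum of successor durations
Successors: activities 6 through 7 with durations [10, 8]
Sum of successor durations = 18
LF = 51 - 18 = 33

33


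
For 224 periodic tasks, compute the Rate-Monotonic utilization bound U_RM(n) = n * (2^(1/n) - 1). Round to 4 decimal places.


Compute 2^(1/224) = 1.0030991997
Subtract 1: 1.0030991997 - 1 = 0.0030991997
Multiply by n: 224 * 0.0030991997 = 0.6942207328
Round to 4 dp: 0.6942

0.6942


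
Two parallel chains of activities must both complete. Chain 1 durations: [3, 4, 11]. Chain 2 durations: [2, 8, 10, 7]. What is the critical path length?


Path A total = 3 + 4 + 11 = 18
Path B total = 2 + 8 + 10 + 7 = 27
Critical path = longest path = max(18, 27) = 27

27


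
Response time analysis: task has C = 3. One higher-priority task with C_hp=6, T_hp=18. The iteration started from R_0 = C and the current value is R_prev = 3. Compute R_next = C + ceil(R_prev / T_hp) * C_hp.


R_next = C + ceil(R_prev / T_hp) * C_hp
ceil(3 / 18) = ceil(0.1667) = 1
Interference = 1 * 6 = 6
R_next = 3 + 6 = 9

9
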